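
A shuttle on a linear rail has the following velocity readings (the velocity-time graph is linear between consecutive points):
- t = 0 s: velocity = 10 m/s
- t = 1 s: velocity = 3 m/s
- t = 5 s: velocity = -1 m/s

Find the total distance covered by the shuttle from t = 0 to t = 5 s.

Distance (not displacement) is the total path length: add the absolute areas under v-t.
0–1 s: |½(10 + 3)(1)| = 6.5 m
1–5 s: v = 0 at t = 4 s; triangle areas 4.5 + 0.5 = 5 m
Total distance = 11.5 m

11.5 m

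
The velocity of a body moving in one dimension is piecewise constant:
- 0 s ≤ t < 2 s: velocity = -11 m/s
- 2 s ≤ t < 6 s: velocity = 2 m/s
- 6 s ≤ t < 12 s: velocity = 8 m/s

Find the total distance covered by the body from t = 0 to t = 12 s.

Distance (not displacement) is the total path length: add the absolute areas under v-t.
0–2 s: |-11| × 2 = 22 m
2–6 s: |2| × 4 = 8 m
6–12 s: |8| × 6 = 48 m
Total distance = 78 m

78 m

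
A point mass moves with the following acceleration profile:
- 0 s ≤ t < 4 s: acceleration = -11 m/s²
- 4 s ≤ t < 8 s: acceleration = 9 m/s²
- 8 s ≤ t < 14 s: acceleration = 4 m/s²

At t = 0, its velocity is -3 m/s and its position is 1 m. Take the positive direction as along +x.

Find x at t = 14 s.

On each constant-a segment, Δv = aΔt and Δx = v₀Δt + ½aΔt²; chain segment to segment.
0–4 s: v starts -3 m/s; Δx = -3·4 + ½·-11·4² = -100 m; v ends -47 m/s.
4–8 s: v starts -47 m/s; Δx = -47·4 + ½·9·4² = -116 m; v ends -11 m/s.
8–14 s: v starts -11 m/s; Δx = -11·6 + ½·4·6² = 6 m; v ends 13 m/s.
x(14) = 1 + Σ Δx = -209 m.

-209 m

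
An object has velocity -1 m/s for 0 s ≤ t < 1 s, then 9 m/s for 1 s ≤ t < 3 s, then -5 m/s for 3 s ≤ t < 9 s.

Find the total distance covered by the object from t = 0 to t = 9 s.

49 m

Total distance travelled is ∫|v| dt — sum the magnitudes of each area piece.
0–1 s: |-1| × 1 = 1 m
1–3 s: |9| × 2 = 18 m
3–9 s: |-5| × 6 = 30 m
Total distance = 49 m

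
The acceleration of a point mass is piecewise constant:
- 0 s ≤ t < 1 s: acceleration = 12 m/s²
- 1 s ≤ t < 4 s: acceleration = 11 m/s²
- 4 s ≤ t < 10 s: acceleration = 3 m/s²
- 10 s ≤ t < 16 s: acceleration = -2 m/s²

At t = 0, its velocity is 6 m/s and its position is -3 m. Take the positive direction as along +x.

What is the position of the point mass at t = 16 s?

850.5 m

On each constant-a segment, Δv = aΔt and Δx = v₀Δt + ½aΔt²; chain segment to segment.
0–1 s: v starts 6 m/s; Δx = 6·1 + ½·12·1² = 12 m; v ends 18 m/s.
1–4 s: v starts 18 m/s; Δx = 18·3 + ½·11·3² = 103.5 m; v ends 51 m/s.
4–10 s: v starts 51 m/s; Δx = 51·6 + ½·3·6² = 360 m; v ends 69 m/s.
10–16 s: v starts 69 m/s; Δx = 69·6 + ½·-2·6² = 378 m; v ends 57 m/s.
x(16) = -3 + Σ Δx = 850.5 m.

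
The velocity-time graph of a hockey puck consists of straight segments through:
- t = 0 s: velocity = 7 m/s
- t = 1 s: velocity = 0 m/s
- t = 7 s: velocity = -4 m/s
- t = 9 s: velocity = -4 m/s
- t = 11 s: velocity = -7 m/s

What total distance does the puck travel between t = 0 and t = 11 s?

34.5 m

Distance (not displacement) is the total path length: add the absolute areas under v-t.
0–1 s: |½(7 + 0)(1)| = 3.5 m
1–7 s: |½(0 + -4)(6)| = 12 m
7–9 s: |-4| × 2 = 8 m
9–11 s: |½(-4 + -7)(2)| = 11 m
Total distance = 34.5 m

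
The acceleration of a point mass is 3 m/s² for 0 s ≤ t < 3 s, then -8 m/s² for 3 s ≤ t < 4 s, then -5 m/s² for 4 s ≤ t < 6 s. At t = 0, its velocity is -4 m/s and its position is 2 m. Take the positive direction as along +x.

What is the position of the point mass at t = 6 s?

On each constant-a segment, Δv = aΔt and Δx = v₀Δt + ½aΔt²; chain segment to segment.
0–3 s: v starts -4 m/s; Δx = -4·3 + ½·3·3² = 1.5 m; v ends 5 m/s.
3–4 s: v starts 5 m/s; Δx = 5·1 + ½·-8·1² = 1 m; v ends -3 m/s.
4–6 s: v starts -3 m/s; Δx = -3·2 + ½·-5·2² = -16 m; v ends -13 m/s.
x(6) = 2 + Σ Δx = -11.5 m.

-11.5 m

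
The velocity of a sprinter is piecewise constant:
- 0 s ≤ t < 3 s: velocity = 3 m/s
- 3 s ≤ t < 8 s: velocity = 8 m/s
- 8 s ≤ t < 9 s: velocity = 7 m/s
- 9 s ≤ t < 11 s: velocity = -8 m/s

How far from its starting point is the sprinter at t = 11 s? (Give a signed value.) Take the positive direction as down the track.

40 m

Displacement is the signed area under the v-t curve.
0–3 s: 3 × 3 = 9 m
3–8 s: 8 × 5 = 40 m
8–9 s: 7 × 1 = 7 m
9–11 s: -8 × 2 = -16 m
Net displacement = 40 m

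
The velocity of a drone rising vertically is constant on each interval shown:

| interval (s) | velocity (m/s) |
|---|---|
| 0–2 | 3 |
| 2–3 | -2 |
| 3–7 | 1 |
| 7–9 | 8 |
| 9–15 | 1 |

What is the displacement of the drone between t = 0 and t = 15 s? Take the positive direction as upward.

Net displacement equals the area under the velocity-time graph (areas below the axis count negative).
0–2 s: 3 × 2 = 6 m
2–3 s: -2 × 1 = -2 m
3–7 s: 1 × 4 = 4 m
7–9 s: 8 × 2 = 16 m
9–15 s: 1 × 6 = 6 m
Net displacement = 30 m

30 m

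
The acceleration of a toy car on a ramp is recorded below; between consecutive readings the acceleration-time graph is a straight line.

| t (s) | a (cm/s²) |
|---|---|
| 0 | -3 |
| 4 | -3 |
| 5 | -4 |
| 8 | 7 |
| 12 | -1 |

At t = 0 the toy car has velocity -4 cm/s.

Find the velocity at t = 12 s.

-3 cm/s

Δv equals the area under the a-t graph; then v = v₀ + Δv.
0–4 s: -3 × 4 = -12 cm/s
4–5 s: ½(-3 + -4)(1) = -3.5 cm/s
5–8 s: ½(-4 + 7)(3) = 4.5 cm/s
8–12 s: ½(7 + -1)(4) = 12 cm/s
Δv = 1 cm/s, so v(12) = -4 + (1) = -3 cm/s.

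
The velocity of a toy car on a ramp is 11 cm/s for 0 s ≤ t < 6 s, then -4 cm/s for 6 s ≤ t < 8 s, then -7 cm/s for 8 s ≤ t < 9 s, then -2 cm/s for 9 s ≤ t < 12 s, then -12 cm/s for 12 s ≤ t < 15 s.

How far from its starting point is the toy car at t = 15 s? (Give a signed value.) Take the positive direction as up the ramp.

9 cm

Displacement is the signed area under the v-t curve.
0–6 s: 11 × 6 = 66 cm
6–8 s: -4 × 2 = -8 cm
8–9 s: -7 × 1 = -7 cm
9–12 s: -2 × 3 = -6 cm
12–15 s: -12 × 3 = -36 cm
Net displacement = 9 cm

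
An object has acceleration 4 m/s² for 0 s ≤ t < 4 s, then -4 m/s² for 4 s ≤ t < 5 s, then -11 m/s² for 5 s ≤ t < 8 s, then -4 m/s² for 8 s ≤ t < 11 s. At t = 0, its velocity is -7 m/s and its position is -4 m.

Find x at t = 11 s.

On each constant-a segment, Δv = aΔt and Δx = v₀Δt + ½aΔt²; chain segment to segment.
0–4 s: v starts -7 m/s; Δx = -7·4 + ½·4·4² = 4 m; v ends 9 m/s.
4–5 s: v starts 9 m/s; Δx = 9·1 + ½·-4·1² = 7 m; v ends 5 m/s.
5–8 s: v starts 5 m/s; Δx = 5·3 + ½·-11·3² = -34.5 m; v ends -28 m/s.
8–11 s: v starts -28 m/s; Δx = -28·3 + ½·-4·3² = -102 m; v ends -40 m/s.
x(11) = -4 + Σ Δx = -129.5 m.

-129.5 m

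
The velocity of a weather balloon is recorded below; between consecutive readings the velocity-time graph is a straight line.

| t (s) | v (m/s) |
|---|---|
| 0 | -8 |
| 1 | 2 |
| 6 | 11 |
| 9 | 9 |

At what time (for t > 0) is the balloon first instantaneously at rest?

t = 0.8 s

v changes sign on 0–1 s (from -8 to 2); the graph is linear there, so v = 0 at t = 0 + (8)·(1 − 0)/(2 − -8) = 0.8 s.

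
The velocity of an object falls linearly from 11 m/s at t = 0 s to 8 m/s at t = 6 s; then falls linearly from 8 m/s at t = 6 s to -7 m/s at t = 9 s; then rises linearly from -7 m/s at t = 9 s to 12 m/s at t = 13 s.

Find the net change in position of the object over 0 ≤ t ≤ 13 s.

68.5 m

Net displacement equals the area under the velocity-time graph (areas below the axis count negative).
0–6 s: ½(11 + 8)(6) = 57 m
6–9 s: ½(8 + -7)(3) = 1.5 m
9–13 s: ½(-7 + 12)(4) = 10 m
Net displacement = 68.5 m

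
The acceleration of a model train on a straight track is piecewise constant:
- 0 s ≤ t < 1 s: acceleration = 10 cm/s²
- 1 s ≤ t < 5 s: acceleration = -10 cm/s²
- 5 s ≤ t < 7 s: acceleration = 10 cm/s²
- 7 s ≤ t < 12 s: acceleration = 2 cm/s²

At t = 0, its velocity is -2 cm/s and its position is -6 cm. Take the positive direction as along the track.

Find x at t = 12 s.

-130 cm

On each constant-a segment, Δv = aΔt and Δx = v₀Δt + ½aΔt²; chain segment to segment.
0–1 s: v starts -2 cm/s; Δx = -2·1 + ½·10·1² = 3 cm; v ends 8 cm/s.
1–5 s: v starts 8 cm/s; Δx = 8·4 + ½·-10·4² = -48 cm; v ends -32 cm/s.
5–7 s: v starts -32 cm/s; Δx = -32·2 + ½·10·2² = -44 cm; v ends -12 cm/s.
7–12 s: v starts -12 cm/s; Δx = -12·5 + ½·2·5² = -35 cm; v ends -2 cm/s.
x(12) = -6 + Σ Δx = -130 cm.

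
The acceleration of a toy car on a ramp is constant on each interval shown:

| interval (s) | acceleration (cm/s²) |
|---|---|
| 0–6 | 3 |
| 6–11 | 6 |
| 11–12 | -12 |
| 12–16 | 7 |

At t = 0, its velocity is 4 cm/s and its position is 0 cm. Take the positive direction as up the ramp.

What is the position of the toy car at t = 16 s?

On each constant-a segment, Δv = aΔt and Δx = v₀Δt + ½aΔt²; chain segment to segment.
0–6 s: v starts 4 cm/s; Δx = 4·6 + ½·3·6² = 78 cm; v ends 22 cm/s.
6–11 s: v starts 22 cm/s; Δx = 22·5 + ½·6·5² = 185 cm; v ends 52 cm/s.
11–12 s: v starts 52 cm/s; Δx = 52·1 + ½·-12·1² = 46 cm; v ends 40 cm/s.
12–16 s: v starts 40 cm/s; Δx = 40·4 + ½·7·4² = 216 cm; v ends 68 cm/s.
x(16) = 0 + Σ Δx = 525 cm.

525 cm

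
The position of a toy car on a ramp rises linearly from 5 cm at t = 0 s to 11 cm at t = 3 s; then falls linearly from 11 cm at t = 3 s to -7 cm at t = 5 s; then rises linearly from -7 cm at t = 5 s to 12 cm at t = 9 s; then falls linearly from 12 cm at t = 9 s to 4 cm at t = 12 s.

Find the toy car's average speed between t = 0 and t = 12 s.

4.25 cm/s

Average speed = (total path length)/(elapsed time); on a piecewise-linear x-t graph the path length is Σ|Δx|.
0–3 s: |Δx| = |11 − 5| = 6 cm
3–5 s: |Δx| = |-7 − 11| = 18 cm
5–9 s: |Δx| = |12 − -7| = 19 cm
9–12 s: |Δx| = |4 − 12| = 8 cm
Total path = 51 cm; average speed = 51/12 = 4.25 cm/s.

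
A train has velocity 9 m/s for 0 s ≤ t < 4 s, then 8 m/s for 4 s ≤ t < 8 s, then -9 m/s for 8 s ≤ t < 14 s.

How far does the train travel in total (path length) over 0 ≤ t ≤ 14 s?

Distance (not displacement) is the total path length: add the absolute areas under v-t.
0–4 s: |9| × 4 = 36 m
4–8 s: |8| × 4 = 32 m
8–14 s: |-9| × 6 = 54 m
Total distance = 122 m

122 m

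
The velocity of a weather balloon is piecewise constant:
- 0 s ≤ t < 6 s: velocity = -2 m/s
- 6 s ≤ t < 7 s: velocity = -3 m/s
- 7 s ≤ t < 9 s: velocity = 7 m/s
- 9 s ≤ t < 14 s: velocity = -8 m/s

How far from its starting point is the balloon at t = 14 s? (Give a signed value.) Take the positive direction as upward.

-41 m

Displacement is the signed area under the v-t curve.
0–6 s: -2 × 6 = -12 m
6–7 s: -3 × 1 = -3 m
7–9 s: 7 × 2 = 14 m
9–14 s: -8 × 5 = -40 m
Net displacement = -41 m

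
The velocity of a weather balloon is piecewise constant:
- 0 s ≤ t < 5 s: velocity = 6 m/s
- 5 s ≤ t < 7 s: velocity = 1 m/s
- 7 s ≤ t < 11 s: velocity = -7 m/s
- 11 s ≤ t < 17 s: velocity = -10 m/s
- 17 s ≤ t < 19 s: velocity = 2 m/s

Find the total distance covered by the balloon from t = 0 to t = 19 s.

Total distance travelled is ∫|v| dt — sum the magnitudes of each area piece.
0–5 s: |6| × 5 = 30 m
5–7 s: |1| × 2 = 2 m
7–11 s: |-7| × 4 = 28 m
11–17 s: |-10| × 6 = 60 m
17–19 s: |2| × 2 = 4 m
Total distance = 124 m

124 m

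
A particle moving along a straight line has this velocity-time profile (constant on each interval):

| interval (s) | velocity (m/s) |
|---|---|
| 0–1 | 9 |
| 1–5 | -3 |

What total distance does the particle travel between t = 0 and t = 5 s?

Distance (not displacement) is the total path length: add the absolute areas under v-t.
0–1 s: |9| × 1 = 9 m
1–5 s: |-3| × 4 = 12 m
Total distance = 21 m

21 m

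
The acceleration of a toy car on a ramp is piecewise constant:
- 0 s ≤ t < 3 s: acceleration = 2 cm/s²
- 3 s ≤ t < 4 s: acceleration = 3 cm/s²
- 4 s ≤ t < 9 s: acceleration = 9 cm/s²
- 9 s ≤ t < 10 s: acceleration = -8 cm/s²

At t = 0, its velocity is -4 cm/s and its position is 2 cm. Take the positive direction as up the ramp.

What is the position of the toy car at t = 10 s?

On each constant-a segment, Δv = aΔt and Δx = v₀Δt + ½aΔt²; chain segment to segment.
0–3 s: v starts -4 cm/s; Δx = -4·3 + ½·2·3² = -3 cm; v ends 2 cm/s.
3–4 s: v starts 2 cm/s; Δx = 2·1 + ½·3·1² = 3.5 cm; v ends 5 cm/s.
4–9 s: v starts 5 cm/s; Δx = 5·5 + ½·9·5² = 137.5 cm; v ends 50 cm/s.
9–10 s: v starts 50 cm/s; Δx = 50·1 + ½·-8·1² = 46 cm; v ends 42 cm/s.
x(10) = 2 + Σ Δx = 186 cm.

186 cm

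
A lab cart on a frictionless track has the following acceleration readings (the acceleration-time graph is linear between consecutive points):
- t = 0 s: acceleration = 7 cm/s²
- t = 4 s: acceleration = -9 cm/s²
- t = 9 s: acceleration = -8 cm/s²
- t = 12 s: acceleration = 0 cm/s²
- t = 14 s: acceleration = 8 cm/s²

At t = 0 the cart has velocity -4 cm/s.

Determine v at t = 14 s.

Δv equals the area under the a-t graph; then v = v₀ + Δv.
0–4 s: ½(7 + -9)(4) = -4 cm/s
4–9 s: ½(-9 + -8)(5) = -42.5 cm/s
9–12 s: ½(-8 + 0)(3) = -12 cm/s
12–14 s: ½(0 + 8)(2) = 8 cm/s
Δv = -50.5 cm/s, so v(14) = -4 + (-50.5) = -54.5 cm/s.

-54.5 cm/s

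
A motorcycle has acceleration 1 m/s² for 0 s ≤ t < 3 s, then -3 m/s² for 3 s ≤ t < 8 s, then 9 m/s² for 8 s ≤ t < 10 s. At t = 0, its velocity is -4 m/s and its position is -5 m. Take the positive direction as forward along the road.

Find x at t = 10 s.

On each constant-a segment, Δv = aΔt and Δx = v₀Δt + ½aΔt²; chain segment to segment.
0–3 s: v starts -4 m/s; Δx = -4·3 + ½·1·3² = -7.5 m; v ends -1 m/s.
3–8 s: v starts -1 m/s; Δx = -1·5 + ½·-3·5² = -42.5 m; v ends -16 m/s.
8–10 s: v starts -16 m/s; Δx = -16·2 + ½·9·2² = -14 m; v ends 2 m/s.
x(10) = -5 + Σ Δx = -69 m.

-69 m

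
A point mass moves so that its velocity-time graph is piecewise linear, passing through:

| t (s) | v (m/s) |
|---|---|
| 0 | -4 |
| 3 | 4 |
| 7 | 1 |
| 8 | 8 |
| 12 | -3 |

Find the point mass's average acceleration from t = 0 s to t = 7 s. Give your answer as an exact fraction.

Average acceleration = Δv/Δt = (1 − -4)/(7 − 0) = 5/7 m/s².

5/7 m/s²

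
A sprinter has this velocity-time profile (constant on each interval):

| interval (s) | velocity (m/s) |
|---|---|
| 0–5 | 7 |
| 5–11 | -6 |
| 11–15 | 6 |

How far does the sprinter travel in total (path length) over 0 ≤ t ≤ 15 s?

Distance (not displacement) is the total path length: add the absolute areas under v-t.
0–5 s: |7| × 5 = 35 m
5–11 s: |-6| × 6 = 36 m
11–15 s: |6| × 4 = 24 m
Total distance = 95 m

95 m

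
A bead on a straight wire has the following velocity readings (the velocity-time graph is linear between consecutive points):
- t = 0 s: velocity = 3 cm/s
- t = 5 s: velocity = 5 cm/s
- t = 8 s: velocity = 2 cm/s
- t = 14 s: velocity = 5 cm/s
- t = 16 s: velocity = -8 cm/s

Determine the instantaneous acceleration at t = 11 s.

Acceleration is the slope of the v-t graph on 8–14 s: (5 − 2)/(14 − 8) = 0.5 cm/s².

0.5 cm/s²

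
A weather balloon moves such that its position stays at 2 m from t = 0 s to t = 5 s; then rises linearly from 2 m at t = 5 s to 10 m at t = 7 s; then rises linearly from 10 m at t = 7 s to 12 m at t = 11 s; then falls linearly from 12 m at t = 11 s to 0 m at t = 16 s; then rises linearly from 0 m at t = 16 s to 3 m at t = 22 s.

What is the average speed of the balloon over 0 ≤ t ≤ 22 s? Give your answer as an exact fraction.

25/22 m/s

Average speed = (total path length)/(elapsed time); on a piecewise-linear x-t graph the path length is Σ|Δx|.
0–5 s: |Δx| = |2 − 2| = 0 m
5–7 s: |Δx| = |10 − 2| = 8 m
7–11 s: |Δx| = |12 − 10| = 2 m
11–16 s: |Δx| = |0 − 12| = 12 m
16–22 s: |Δx| = |3 − 0| = 3 m
Total path = 25 m; average speed = 25/22 = 25/22 m/s.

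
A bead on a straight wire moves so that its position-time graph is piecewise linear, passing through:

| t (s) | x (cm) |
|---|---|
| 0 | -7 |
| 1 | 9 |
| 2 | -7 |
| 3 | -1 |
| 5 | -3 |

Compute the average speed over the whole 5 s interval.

Average speed = (total path length)/(elapsed time); on a piecewise-linear x-t graph the path length is Σ|Δx|.
0–1 s: |Δx| = |9 − -7| = 16 cm
1–2 s: |Δx| = |-7 − 9| = 16 cm
2–3 s: |Δx| = |-1 − -7| = 6 cm
3–5 s: |Δx| = |-3 − -1| = 2 cm
Total path = 40 cm; average speed = 40/5 = 8 cm/s.

8 cm/s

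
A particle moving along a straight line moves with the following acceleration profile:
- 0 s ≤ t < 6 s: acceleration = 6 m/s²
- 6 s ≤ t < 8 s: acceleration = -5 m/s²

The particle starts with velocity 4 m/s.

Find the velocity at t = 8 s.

30 m/s

Δv equals the area under the a-t graph; then v = v₀ + Δv.
0–6 s: 6 × 6 = 36 m/s
6–8 s: -5 × 2 = -10 m/s
Δv = 26 m/s, so v(8) = 4 + (26) = 30 m/s.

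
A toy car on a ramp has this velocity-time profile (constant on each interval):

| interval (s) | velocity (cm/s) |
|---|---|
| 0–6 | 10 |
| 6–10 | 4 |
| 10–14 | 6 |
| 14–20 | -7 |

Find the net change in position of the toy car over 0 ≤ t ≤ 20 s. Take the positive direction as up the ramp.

58 cm

Displacement is the signed area under the v-t curve.
0–6 s: 10 × 6 = 60 cm
6–10 s: 4 × 4 = 16 cm
10–14 s: 6 × 4 = 24 cm
14–20 s: -7 × 6 = -42 cm
Net displacement = 58 cm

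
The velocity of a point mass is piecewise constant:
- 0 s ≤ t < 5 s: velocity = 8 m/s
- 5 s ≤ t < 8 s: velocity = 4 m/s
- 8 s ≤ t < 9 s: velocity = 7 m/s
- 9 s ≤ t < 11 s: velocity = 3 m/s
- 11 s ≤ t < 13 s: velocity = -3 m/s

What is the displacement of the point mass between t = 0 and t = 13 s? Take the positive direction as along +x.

59 m

Net displacement equals the area under the velocity-time graph (areas below the axis count negative).
0–5 s: 8 × 5 = 40 m
5–8 s: 4 × 3 = 12 m
8–9 s: 7 × 1 = 7 m
9–11 s: 3 × 2 = 6 m
11–13 s: -3 × 2 = -6 m
Net displacement = 59 m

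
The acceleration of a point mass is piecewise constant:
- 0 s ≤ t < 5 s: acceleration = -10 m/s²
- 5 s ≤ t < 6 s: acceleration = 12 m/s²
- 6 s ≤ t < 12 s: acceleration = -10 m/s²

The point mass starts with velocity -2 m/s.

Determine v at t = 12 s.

Δv equals the area under the a-t graph; then v = v₀ + Δv.
0–5 s: -10 × 5 = -50 m/s
5–6 s: 12 × 1 = 12 m/s
6–12 s: -10 × 6 = -60 m/s
Δv = -98 m/s, so v(12) = -2 + (-98) = -100 m/s.

-100 m/s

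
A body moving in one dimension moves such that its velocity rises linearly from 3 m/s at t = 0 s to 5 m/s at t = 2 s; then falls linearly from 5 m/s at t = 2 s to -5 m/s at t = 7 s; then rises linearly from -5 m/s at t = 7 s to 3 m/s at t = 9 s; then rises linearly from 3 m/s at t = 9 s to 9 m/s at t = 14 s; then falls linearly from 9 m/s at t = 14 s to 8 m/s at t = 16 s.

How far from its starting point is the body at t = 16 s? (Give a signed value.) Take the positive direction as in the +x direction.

Displacement is the signed area under the v-t curve.
0–2 s: ½(3 + 5)(2) = 8 m
2–7 s: ½(5 + -5)(5) = 0 m
7–9 s: ½(-5 + 3)(2) = -2 m
9–14 s: ½(3 + 9)(5) = 30 m
14–16 s: ½(9 + 8)(2) = 17 m
Net displacement = 53 m

53 m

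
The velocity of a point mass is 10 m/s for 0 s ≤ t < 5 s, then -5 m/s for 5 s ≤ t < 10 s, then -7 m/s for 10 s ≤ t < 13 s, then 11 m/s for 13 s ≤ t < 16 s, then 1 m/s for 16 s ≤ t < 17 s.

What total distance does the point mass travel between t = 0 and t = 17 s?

Total distance travelled is ∫|v| dt — sum the magnitudes of each area piece.
0–5 s: |10| × 5 = 50 m
5–10 s: |-5| × 5 = 25 m
10–13 s: |-7| × 3 = 21 m
13–16 s: |11| × 3 = 33 m
16–17 s: |1| × 1 = 1 m
Total distance = 130 m

130 m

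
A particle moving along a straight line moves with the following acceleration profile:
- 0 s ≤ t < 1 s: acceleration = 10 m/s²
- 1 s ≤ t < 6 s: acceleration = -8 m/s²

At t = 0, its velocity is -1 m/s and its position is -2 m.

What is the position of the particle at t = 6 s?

On each constant-a segment, Δv = aΔt and Δx = v₀Δt + ½aΔt²; chain segment to segment.
0–1 s: v starts -1 m/s; Δx = -1·1 + ½·10·1² = 4 m; v ends 9 m/s.
1–6 s: v starts 9 m/s; Δx = 9·5 + ½·-8·5² = -55 m; v ends -31 m/s.
x(6) = -2 + Σ Δx = -53 m.

-53 m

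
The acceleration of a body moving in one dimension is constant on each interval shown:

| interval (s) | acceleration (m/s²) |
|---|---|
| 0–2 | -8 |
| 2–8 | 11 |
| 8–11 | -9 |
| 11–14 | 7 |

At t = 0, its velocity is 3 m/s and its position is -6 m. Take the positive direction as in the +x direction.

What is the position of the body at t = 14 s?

On each constant-a segment, Δv = aΔt and Δx = v₀Δt + ½aΔt²; chain segment to segment.
0–2 s: v starts 3 m/s; Δx = 3·2 + ½·-8·2² = -10 m; v ends -13 m/s.
2–8 s: v starts -13 m/s; Δx = -13·6 + ½·11·6² = 120 m; v ends 53 m/s.
8–11 s: v starts 53 m/s; Δx = 53·3 + ½·-9·3² = 118.5 m; v ends 26 m/s.
11–14 s: v starts 26 m/s; Δx = 26·3 + ½·7·3² = 109.5 m; v ends 47 m/s.
x(14) = -6 + Σ Δx = 332 m.

332 m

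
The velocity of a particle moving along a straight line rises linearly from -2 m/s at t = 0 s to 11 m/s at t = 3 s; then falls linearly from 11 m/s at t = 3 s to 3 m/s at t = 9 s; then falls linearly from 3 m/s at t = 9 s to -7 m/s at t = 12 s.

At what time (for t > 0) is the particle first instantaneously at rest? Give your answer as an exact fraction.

t = 6/13 s

v changes sign on 0–3 s (from -2 to 11); the graph is linear there, so v = 0 at t = 0 + (2)·(3 − 0)/(11 − -2) = 6/13 s.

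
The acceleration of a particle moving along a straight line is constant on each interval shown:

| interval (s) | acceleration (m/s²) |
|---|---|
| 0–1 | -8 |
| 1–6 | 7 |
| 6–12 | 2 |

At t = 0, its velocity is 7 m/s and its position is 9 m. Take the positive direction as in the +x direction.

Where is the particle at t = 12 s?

334.5 m

On each constant-a segment, Δv = aΔt and Δx = v₀Δt + ½aΔt²; chain segment to segment.
0–1 s: v starts 7 m/s; Δx = 7·1 + ½·-8·1² = 3 m; v ends -1 m/s.
1–6 s: v starts -1 m/s; Δx = -1·5 + ½·7·5² = 82.5 m; v ends 34 m/s.
6–12 s: v starts 34 m/s; Δx = 34·6 + ½·2·6² = 240 m; v ends 46 m/s.
x(12) = 9 + Σ Δx = 334.5 m.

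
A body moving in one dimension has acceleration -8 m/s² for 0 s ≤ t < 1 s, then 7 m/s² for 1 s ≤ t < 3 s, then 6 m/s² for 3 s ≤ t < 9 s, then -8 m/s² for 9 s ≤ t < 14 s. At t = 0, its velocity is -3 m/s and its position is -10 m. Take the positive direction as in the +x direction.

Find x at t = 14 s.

196 m

On each constant-a segment, Δv = aΔt and Δx = v₀Δt + ½aΔt²; chain segment to segment.
0–1 s: v starts -3 m/s; Δx = -3·1 + ½·-8·1² = -7 m; v ends -11 m/s.
1–3 s: v starts -11 m/s; Δx = -11·2 + ½·7·2² = -8 m; v ends 3 m/s.
3–9 s: v starts 3 m/s; Δx = 3·6 + ½·6·6² = 126 m; v ends 39 m/s.
9–14 s: v starts 39 m/s; Δx = 39·5 + ½·-8·5² = 95 m; v ends -1 m/s.
x(14) = -10 + Σ Δx = 196 m.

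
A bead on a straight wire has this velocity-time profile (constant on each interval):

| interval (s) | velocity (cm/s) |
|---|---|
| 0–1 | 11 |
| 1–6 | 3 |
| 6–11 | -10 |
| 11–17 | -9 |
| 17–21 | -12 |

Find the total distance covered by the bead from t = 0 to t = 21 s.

Total distance travelled is ∫|v| dt — sum the magnitudes of each area piece.
0–1 s: |11| × 1 = 11 cm
1–6 s: |3| × 5 = 15 cm
6–11 s: |-10| × 5 = 50 cm
11–17 s: |-9| × 6 = 54 cm
17–21 s: |-12| × 4 = 48 cm
Total distance = 178 cm

178 cm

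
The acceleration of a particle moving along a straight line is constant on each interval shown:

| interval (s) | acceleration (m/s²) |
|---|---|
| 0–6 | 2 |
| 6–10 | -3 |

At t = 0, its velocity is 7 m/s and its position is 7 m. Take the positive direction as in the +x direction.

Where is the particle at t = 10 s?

137 m

On each constant-a segment, Δv = aΔt and Δx = v₀Δt + ½aΔt²; chain segment to segment.
0–6 s: v starts 7 m/s; Δx = 7·6 + ½·2·6² = 78 m; v ends 19 m/s.
6–10 s: v starts 19 m/s; Δx = 19·4 + ½·-3·4² = 52 m; v ends 7 m/s.
x(10) = 7 + Σ Δx = 137 m.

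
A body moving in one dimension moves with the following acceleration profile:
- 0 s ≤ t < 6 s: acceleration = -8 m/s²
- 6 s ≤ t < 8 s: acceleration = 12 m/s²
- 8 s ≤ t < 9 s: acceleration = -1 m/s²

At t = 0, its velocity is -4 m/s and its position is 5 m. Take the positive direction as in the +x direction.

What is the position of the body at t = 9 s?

-271.5 m

On each constant-a segment, Δv = aΔt and Δx = v₀Δt + ½aΔt²; chain segment to segment.
0–6 s: v starts -4 m/s; Δx = -4·6 + ½·-8·6² = -168 m; v ends -52 m/s.
6–8 s: v starts -52 m/s; Δx = -52·2 + ½·12·2² = -80 m; v ends -28 m/s.
8–9 s: v starts -28 m/s; Δx = -28·1 + ½·-1·1² = -28.5 m; v ends -29 m/s.
x(9) = 5 + Σ Δx = -271.5 m.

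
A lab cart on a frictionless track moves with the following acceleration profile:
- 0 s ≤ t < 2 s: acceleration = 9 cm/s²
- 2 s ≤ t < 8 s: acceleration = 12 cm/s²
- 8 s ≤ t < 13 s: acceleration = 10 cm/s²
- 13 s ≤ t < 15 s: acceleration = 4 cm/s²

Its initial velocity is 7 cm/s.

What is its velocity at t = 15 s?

Δv equals the area under the a-t graph; then v = v₀ + Δv.
0–2 s: 9 × 2 = 18 cm/s
2–8 s: 12 × 6 = 72 cm/s
8–13 s: 10 × 5 = 50 cm/s
13–15 s: 4 × 2 = 8 cm/s
Δv = 148 cm/s, so v(15) = 7 + (148) = 155 cm/s.

155 cm/s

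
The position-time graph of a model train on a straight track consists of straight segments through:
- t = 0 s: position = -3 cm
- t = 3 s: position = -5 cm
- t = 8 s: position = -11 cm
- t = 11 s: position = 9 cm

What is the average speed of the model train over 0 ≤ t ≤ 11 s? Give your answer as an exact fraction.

28/11 cm/s

Average speed = (total path length)/(elapsed time); on a piecewise-linear x-t graph the path length is Σ|Δx|.
0–3 s: |Δx| = |-5 − -3| = 2 cm
3–8 s: |Δx| = |-11 − -5| = 6 cm
8–11 s: |Δx| = |9 − -11| = 20 cm
Total path = 28 cm; average speed = 28/11 = 28/11 cm/s.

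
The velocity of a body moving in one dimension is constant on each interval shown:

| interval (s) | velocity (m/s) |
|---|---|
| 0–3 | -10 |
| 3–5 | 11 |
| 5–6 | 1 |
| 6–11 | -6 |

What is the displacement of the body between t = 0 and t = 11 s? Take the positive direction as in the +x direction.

Net displacement equals the area under the velocity-time graph (areas below the axis count negative).
0–3 s: -10 × 3 = -30 m
3–5 s: 11 × 2 = 22 m
5–6 s: 1 × 1 = 1 m
6–11 s: -6 × 5 = -30 m
Net displacement = -37 m

-37 m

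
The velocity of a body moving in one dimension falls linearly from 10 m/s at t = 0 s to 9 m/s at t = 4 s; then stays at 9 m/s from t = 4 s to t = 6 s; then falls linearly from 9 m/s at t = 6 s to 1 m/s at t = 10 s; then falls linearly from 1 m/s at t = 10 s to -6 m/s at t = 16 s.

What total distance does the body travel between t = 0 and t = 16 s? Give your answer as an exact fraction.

643/7 m

Distance (not displacement) is the total path length: add the absolute areas under v-t.
0–4 s: |½(10 + 9)(4)| = 38 m
4–6 s: |9| × 2 = 18 m
6–10 s: |½(9 + 1)(4)| = 20 m
10–16 s: v = 0 at t = 76/7 s; triangle areas 3/7 + 108/7 = 111/7 m
Total distance = 643/7 m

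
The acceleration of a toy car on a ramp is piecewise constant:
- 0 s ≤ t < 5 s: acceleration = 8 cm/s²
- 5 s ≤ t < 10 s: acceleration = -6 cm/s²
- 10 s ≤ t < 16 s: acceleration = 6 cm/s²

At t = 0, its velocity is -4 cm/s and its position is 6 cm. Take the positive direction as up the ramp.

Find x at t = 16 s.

335 cm

On each constant-a segment, Δv = aΔt and Δx = v₀Δt + ½aΔt²; chain segment to segment.
0–5 s: v starts -4 cm/s; Δx = -4·5 + ½·8·5² = 80 cm; v ends 36 cm/s.
5–10 s: v starts 36 cm/s; Δx = 36·5 + ½·-6·5² = 105 cm; v ends 6 cm/s.
10–16 s: v starts 6 cm/s; Δx = 6·6 + ½·6·6² = 144 cm; v ends 42 cm/s.
x(16) = 6 + Σ Δx = 335 cm.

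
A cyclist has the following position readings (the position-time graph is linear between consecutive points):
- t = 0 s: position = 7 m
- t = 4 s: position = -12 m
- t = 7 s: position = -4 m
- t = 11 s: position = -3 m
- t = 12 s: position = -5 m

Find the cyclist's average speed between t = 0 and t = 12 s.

2.5 m/s

Average speed = (total path length)/(elapsed time); on a piecewise-linear x-t graph the path length is Σ|Δx|.
0–4 s: |Δx| = |-12 − 7| = 19 m
4–7 s: |Δx| = |-4 − -12| = 8 m
7–11 s: |Δx| = |-3 − -4| = 1 m
11–12 s: |Δx| = |-5 − -3| = 2 m
Total path = 30 m; average speed = 30/12 = 2.5 m/s.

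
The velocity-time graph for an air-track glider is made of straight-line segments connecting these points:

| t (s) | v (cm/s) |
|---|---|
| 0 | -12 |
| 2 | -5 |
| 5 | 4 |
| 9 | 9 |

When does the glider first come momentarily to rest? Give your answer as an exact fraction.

v changes sign on 2–5 s (from -5 to 4); the graph is linear there, so v = 0 at t = 2 + (5)·(5 − 2)/(4 − -5) = 11/3 s.

t = 11/3 s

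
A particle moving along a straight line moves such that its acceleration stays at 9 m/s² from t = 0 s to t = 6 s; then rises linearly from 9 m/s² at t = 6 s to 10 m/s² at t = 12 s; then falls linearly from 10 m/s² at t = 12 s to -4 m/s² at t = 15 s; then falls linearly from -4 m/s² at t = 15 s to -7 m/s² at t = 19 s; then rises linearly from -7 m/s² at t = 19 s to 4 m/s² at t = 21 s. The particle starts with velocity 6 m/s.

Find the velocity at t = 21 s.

Δv equals the area under the a-t graph; then v = v₀ + Δv.
0–6 s: 9 × 6 = 54 m/s
6–12 s: ½(9 + 10)(6) = 57 m/s
12–15 s: ½(10 + -4)(3) = 9 m/s
15–19 s: ½(-4 + -7)(4) = -22 m/s
19–21 s: ½(-7 + 4)(2) = -3 m/s
Δv = 95 m/s, so v(21) = 6 + (95) = 101 m/s.

101 m/s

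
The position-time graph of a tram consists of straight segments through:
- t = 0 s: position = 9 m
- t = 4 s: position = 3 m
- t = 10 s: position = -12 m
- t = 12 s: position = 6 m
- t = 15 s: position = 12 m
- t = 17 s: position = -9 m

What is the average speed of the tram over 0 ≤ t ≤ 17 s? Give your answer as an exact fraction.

Average speed = (total path length)/(elapsed time); on a piecewise-linear x-t graph the path length is Σ|Δx|.
0–4 s: |Δx| = |3 − 9| = 6 m
4–10 s: |Δx| = |-12 − 3| = 15 m
10–12 s: |Δx| = |6 − -12| = 18 m
12–15 s: |Δx| = |12 − 6| = 6 m
15–17 s: |Δx| = |-9 − 12| = 21 m
Total path = 66 m; average speed = 66/17 = 66/17 m/s.

66/17 m/s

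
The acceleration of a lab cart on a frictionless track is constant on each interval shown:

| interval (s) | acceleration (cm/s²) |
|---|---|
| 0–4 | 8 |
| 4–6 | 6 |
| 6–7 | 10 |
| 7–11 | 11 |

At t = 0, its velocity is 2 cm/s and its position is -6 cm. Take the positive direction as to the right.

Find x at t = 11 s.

509 cm

On each constant-a segment, Δv = aΔt and Δx = v₀Δt + ½aΔt²; chain segment to segment.
0–4 s: v starts 2 cm/s; Δx = 2·4 + ½·8·4² = 72 cm; v ends 34 cm/s.
4–6 s: v starts 34 cm/s; Δx = 34·2 + ½·6·2² = 80 cm; v ends 46 cm/s.
6–7 s: v starts 46 cm/s; Δx = 46·1 + ½·10·1² = 51 cm; v ends 56 cm/s.
7–11 s: v starts 56 cm/s; Δx = 56·4 + ½·11·4² = 312 cm; v ends 100 cm/s.
x(11) = -6 + Σ Δx = 509 cm.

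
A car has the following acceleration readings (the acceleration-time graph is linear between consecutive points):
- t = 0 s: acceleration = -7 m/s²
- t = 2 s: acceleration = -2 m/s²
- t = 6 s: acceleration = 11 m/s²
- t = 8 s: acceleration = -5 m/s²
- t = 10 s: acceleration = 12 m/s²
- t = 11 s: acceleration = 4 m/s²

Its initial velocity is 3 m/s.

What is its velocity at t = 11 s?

33 m/s

Δv equals the area under the a-t graph; then v = v₀ + Δv.
0–2 s: ½(-7 + -2)(2) = -9 m/s
2–6 s: ½(-2 + 11)(4) = 18 m/s
6–8 s: ½(11 + -5)(2) = 6 m/s
8–10 s: ½(-5 + 12)(2) = 7 m/s
10–11 s: ½(12 + 4)(1) = 8 m/s
Δv = 30 m/s, so v(11) = 3 + (30) = 33 m/s.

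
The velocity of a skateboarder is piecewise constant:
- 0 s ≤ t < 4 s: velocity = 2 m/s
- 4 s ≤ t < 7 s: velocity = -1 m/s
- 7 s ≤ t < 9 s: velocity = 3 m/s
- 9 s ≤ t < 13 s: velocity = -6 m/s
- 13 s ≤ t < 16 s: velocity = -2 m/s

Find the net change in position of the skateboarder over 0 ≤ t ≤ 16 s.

-19 m

Net displacement equals the area under the velocity-time graph (areas below the axis count negative).
0–4 s: 2 × 4 = 8 m
4–7 s: -1 × 3 = -3 m
7–9 s: 3 × 2 = 6 m
9–13 s: -6 × 4 = -24 m
13–16 s: -2 × 3 = -6 m
Net displacement = -19 m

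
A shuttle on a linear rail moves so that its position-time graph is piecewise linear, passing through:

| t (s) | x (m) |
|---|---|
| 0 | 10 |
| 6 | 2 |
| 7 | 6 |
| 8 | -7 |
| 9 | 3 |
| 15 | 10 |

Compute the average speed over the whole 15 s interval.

2.8 m/s

Average speed = (total path length)/(elapsed time); on a piecewise-linear x-t graph the path length is Σ|Δx|.
0–6 s: |Δx| = |2 − 10| = 8 m
6–7 s: |Δx| = |6 − 2| = 4 m
7–8 s: |Δx| = |-7 − 6| = 13 m
8–9 s: |Δx| = |3 − -7| = 10 m
9–15 s: |Δx| = |10 − 3| = 7 m
Total path = 42 m; average speed = 42/15 = 2.8 m/s.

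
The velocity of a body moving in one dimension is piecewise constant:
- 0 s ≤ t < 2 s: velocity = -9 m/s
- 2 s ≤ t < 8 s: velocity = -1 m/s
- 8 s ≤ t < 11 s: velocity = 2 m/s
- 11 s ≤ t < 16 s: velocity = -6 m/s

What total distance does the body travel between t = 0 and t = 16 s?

Total distance travelled is ∫|v| dt — sum the magnitudes of each area piece.
0–2 s: |-9| × 2 = 18 m
2–8 s: |-1| × 6 = 6 m
8–11 s: |2| × 3 = 6 m
11–16 s: |-6| × 5 = 30 m
Total distance = 60 m

60 m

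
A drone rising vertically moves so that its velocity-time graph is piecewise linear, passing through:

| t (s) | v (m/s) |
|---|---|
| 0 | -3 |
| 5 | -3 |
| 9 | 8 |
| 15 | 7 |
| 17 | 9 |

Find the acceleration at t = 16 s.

1 m/s²

Acceleration is the slope of the v-t graph on 15–17 s: (9 − 7)/(17 − 15) = 1 m/s².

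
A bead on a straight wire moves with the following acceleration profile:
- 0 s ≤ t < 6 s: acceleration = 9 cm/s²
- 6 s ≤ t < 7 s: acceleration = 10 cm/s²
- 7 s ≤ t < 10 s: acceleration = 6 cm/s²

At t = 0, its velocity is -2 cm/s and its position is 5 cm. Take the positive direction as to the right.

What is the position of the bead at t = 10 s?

On each constant-a segment, Δv = aΔt and Δx = v₀Δt + ½aΔt²; chain segment to segment.
0–6 s: v starts -2 cm/s; Δx = -2·6 + ½·9·6² = 150 cm; v ends 52 cm/s.
6–7 s: v starts 52 cm/s; Δx = 52·1 + ½·10·1² = 57 cm; v ends 62 cm/s.
7–10 s: v starts 62 cm/s; Δx = 62·3 + ½·6·3² = 213 cm; v ends 80 cm/s.
x(10) = 5 + Σ Δx = 425 cm.

425 cm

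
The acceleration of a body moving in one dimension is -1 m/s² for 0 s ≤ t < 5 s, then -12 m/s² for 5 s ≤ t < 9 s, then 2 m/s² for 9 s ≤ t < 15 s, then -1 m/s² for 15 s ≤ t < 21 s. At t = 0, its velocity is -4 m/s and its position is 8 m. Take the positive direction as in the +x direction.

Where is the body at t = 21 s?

On each constant-a segment, Δv = aΔt and Δx = v₀Δt + ½aΔt²; chain segment to segment.
0–5 s: v starts -4 m/s; Δx = -4·5 + ½·-1·5² = -32.5 m; v ends -9 m/s.
5–9 s: v starts -9 m/s; Δx = -9·4 + ½·-12·4² = -132 m; v ends -57 m/s.
9–15 s: v starts -57 m/s; Δx = -57·6 + ½·2·6² = -306 m; v ends -45 m/s.
15–21 s: v starts -45 m/s; Δx = -45·6 + ½·-1·6² = -288 m; v ends -51 m/s.
x(21) = 8 + Σ Δx = -750.5 m.

-750.5 m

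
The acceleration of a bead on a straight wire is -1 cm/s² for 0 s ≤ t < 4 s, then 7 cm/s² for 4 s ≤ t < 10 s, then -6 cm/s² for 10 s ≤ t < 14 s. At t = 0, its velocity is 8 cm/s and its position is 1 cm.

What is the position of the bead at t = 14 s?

On each constant-a segment, Δv = aΔt and Δx = v₀Δt + ½aΔt²; chain segment to segment.
0–4 s: v starts 8 cm/s; Δx = 8·4 + ½·-1·4² = 24 cm; v ends 4 cm/s.
4–10 s: v starts 4 cm/s; Δx = 4·6 + ½·7·6² = 150 cm; v ends 46 cm/s.
10–14 s: v starts 46 cm/s; Δx = 46·4 + ½·-6·4² = 136 cm; v ends 22 cm/s.
x(14) = 1 + Σ Δx = 311 cm.

311 cm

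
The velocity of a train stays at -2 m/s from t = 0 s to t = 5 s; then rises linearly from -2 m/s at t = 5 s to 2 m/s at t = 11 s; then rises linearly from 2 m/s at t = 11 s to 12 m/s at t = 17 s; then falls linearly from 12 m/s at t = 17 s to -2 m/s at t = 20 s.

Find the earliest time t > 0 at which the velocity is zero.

v changes sign on 5–11 s (from -2 to 2); the graph is linear there, so v = 0 at t = 5 + (2)·(11 − 5)/(2 − -2) = 8 s.

t = 8 s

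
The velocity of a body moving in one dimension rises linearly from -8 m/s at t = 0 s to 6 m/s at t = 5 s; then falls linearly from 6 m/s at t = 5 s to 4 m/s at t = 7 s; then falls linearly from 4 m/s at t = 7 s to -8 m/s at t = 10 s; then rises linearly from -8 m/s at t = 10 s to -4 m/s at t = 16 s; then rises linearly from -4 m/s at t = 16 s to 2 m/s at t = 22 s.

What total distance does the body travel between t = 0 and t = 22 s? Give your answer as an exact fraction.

Distance (not displacement) is the total path length: add the absolute areas under v-t.
0–5 s: v = 0 at t = 20/7 s; triangle areas 80/7 + 45/7 = 125/7 m
5–7 s: |½(6 + 4)(2)| = 10 m
7–10 s: v = 0 at t = 8 s; triangle areas 2 + 8 = 10 m
10–16 s: |½(-8 + -4)(6)| = 36 m
16–22 s: v = 0 at t = 20 s; triangle areas 8 + 2 = 10 m
Total distance = 587/7 m

587/7 m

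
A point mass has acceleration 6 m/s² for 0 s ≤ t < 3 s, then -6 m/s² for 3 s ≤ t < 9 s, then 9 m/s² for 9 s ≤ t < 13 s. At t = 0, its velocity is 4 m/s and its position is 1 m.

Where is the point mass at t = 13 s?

80 m

On each constant-a segment, Δv = aΔt and Δx = v₀Δt + ½aΔt²; chain segment to segment.
0–3 s: v starts 4 m/s; Δx = 4·3 + ½·6·3² = 39 m; v ends 22 m/s.
3–9 s: v starts 22 m/s; Δx = 22·6 + ½·-6·6² = 24 m; v ends -14 m/s.
9–13 s: v starts -14 m/s; Δx = -14·4 + ½·9·4² = 16 m; v ends 22 m/s.
x(13) = 1 + Σ Δx = 80 m.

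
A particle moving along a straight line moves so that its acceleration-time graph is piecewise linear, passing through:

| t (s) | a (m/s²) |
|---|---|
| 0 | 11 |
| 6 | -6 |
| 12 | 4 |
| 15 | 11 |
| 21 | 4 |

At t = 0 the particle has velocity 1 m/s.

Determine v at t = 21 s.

77.5 m/s

Δv equals the area under the a-t graph; then v = v₀ + Δv.
0–6 s: ½(11 + -6)(6) = 15 m/s
6–12 s: ½(-6 + 4)(6) = -6 m/s
12–15 s: ½(4 + 11)(3) = 22.5 m/s
15–21 s: ½(11 + 4)(6) = 45 m/s
Δv = 76.5 m/s, so v(21) = 1 + (76.5) = 77.5 m/s.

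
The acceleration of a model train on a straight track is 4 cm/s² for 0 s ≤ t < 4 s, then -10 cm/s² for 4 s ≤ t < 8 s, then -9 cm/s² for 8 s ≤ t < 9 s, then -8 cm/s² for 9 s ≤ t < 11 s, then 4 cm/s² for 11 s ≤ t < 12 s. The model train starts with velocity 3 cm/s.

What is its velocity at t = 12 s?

-42 cm/s

Δv equals the area under the a-t graph; then v = v₀ + Δv.
0–4 s: 4 × 4 = 16 cm/s
4–8 s: -10 × 4 = -40 cm/s
8–9 s: -9 × 1 = -9 cm/s
9–11 s: -8 × 2 = -16 cm/s
11–12 s: 4 × 1 = 4 cm/s
Δv = -45 cm/s, so v(12) = 3 + (-45) = -42 cm/s.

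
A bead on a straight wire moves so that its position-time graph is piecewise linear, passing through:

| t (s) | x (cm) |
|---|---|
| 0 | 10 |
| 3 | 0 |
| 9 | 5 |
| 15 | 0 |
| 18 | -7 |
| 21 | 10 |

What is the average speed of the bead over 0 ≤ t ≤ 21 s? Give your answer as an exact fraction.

Average speed = (total path length)/(elapsed time); on a piecewise-linear x-t graph the path length is Σ|Δx|.
0–3 s: |Δx| = |0 − 10| = 10 cm
3–9 s: |Δx| = |5 − 0| = 5 cm
9–15 s: |Δx| = |0 − 5| = 5 cm
15–18 s: |Δx| = |-7 − 0| = 7 cm
18–21 s: |Δx| = |10 − -7| = 17 cm
Total path = 44 cm; average speed = 44/21 = 44/21 cm/s.

44/21 cm/s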